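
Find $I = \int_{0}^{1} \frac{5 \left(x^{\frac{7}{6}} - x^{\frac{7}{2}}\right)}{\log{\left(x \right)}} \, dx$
$- \log{\left(\frac{14348907}{371293} \right)}$

Consider the one-parameter family: let $I(a) = \int_{0}^{1} \frac{5 \left(x^{\frac{7}{6}} - x^{a}\right)}{\log{\left(x \right)}} \, dx$.

Since $\dfrac{\partial}{\partial a}\,x^{a} = x^{a} \ln x$, the $\ln x$ in the denominator cancels and
$$\frac{dI}{da} = \int_{0}^{1} -5 x^{a} \, dx = -5 \left[\frac{x^{a+1}}{a+1}\right]_0^1 = - \frac{5}{a + 1}.$$

Integrating with respect to $a$ gives $I(a) = - \log{\left(\frac{7776 \left(a + 1\right)^{5}}{371293} \right)} + C$.

At $a = \frac{7}{6}$ the integrand is identically $0$, so $I(\frac{7}{6}) = 0$. The closed form gives $0$, hence $C = 0$.

Setting $a = \frac{7}{2}$:
$$I = - \log{\left(\frac{14348907}{371293} \right)}.$$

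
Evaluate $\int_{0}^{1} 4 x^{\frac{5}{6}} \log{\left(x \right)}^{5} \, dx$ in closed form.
$- \frac{22394880}{1771561}$

Start from the elementary integral
$$J(a) = \int_{0}^{1} 4 x^{a} \, dx = \frac{4}{a + 1}.$$

Differentiating under the integral sign brings down a factor of $\ln x$:
$$\frac{dJ}{da} = \int_{0}^{1} 4 x^{a} \log{\left(x \right)} \, dx = - \frac{4}{\left(a + 1\right)^{2}}.$$

Repeating $5$ times in total — each differentiation brings down another $\ln x$ — gives
$$\frac{d^{5}J}{da^{5}} = \int_{0}^{1} 4 x^{a} \log{\left(x \right)}^{5} \, dx = - \frac{480}{\left(a + 1\right)^{6}},$$
and the integrand here is exactly the target integrand, so $I = - \frac{480}{\left(a + 1\right)^{6}}$.

Setting $a = \frac{5}{6}$:
$$I = - \frac{22394880}{1771561}.$$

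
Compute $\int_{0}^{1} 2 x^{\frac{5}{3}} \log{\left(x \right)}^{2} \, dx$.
$\frac{27}{128}$

Consider the simpler parametrised integral
$$J(a) = \int_{0}^{1} 2 x^{a} \, dx = \frac{2}{a + 1}.$$

Differentiating under the integral sign brings down a factor of $\ln x$:
$$\frac{dJ}{da} = \int_{0}^{1} 2 x^{a} \log{\left(x \right)} \, dx = - \frac{2}{\left(a + 1\right)^{2}}.$$

Repeating twice in total — each differentiation brings down another $\ln x$ — gives
$$\frac{d^{2}J}{da^{2}} = \int_{0}^{1} 2 x^{a} \log{\left(x \right)}^{2} \, dx = \frac{4}{\left(a + 1\right)^{3}},$$
and the integrand here is exactly the target integrand, so $I = \frac{4}{\left(a + 1\right)^{3}}$.

Setting $a = \frac{5}{3}$:
$$I = \frac{27}{128}.$$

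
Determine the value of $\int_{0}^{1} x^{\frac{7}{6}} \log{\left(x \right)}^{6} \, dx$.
$\frac{201553920}{62748517}$

Begin with the known integral
$$J(a) = \int_{0}^{1} x^{a} \, dx = \frac{1}{a + 1}.$$

Differentiating under the integral sign brings down a factor of $\ln x$:
$$\frac{dJ}{da} = \int_{0}^{1} x^{a} \log{\left(x \right)} \, dx = - \frac{1}{\left(a + 1\right)^{2}}.$$

Repeating $6$ times in total — each differentiation brings down another $\ln x$ — gives
$$\frac{d^{6}J}{da^{6}} = \int_{0}^{1} x^{a} \log{\left(x \right)}^{6} \, dx = \frac{720}{\left(a + 1\right)^{7}},$$
and the integrand here is exactly the target integrand, so $I = \frac{720}{\left(a + 1\right)^{7}}$.

Setting $a = \frac{7}{6}$:
$$I = \frac{201553920}{62748517}.$$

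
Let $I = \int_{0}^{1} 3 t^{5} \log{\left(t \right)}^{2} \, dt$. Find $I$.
$\frac{1}{36}$

Consider the simpler parametrised integral
$$J(a) = \int_{0}^{1} 3 t^{a} \, dt = \frac{3}{a + 1}.$$

Differentiating under the integral sign brings down a factor of $\ln t$:
$$\frac{dJ}{da} = \int_{0}^{1} 3 t^{a} \log{\left(t \right)} \, dt = - \frac{3}{\left(a + 1\right)^{2}}.$$

Repeating twice in total — each differentiation brings down another $\ln t$ — gives
$$\frac{d^{2}J}{da^{2}} = \int_{0}^{1} 3 t^{a} \log{\left(t \right)}^{2} \, dt = \frac{6}{\left(a + 1\right)^{3}},$$
and the integrand here is exactly the target integrand, so $I = \frac{6}{\left(a + 1\right)^{3}}$.

Setting $a = 5$:
$$I = \frac{1}{36}.$$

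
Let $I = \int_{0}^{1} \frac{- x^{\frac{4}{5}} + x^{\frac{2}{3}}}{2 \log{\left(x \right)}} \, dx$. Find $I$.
$- \frac{3 \log{\left(3 \right)}}{2} + \log{\left(5 \right)}$

Replace the exponent $\frac{2}{3}$ by a parameter $a$: let $I(a) = \int_{0}^{1} \frac{- x^{\frac{4}{5}} + x^{a}}{2 \log{\left(x \right)}} \, dx$.

Since $\dfrac{\partial}{\partial a}\,x^{a} = x^{a} \ln x$, the $\ln x$ in the denominator cancels and
$$\frac{dI}{da} = \int_{0}^{1} \frac{1}{2} x^{a} \, dx = \frac{1}{2} \left[\frac{x^{a+1}}{a+1}\right]_0^1 = \frac{1}{2 \left(a + 1\right)}.$$

Integrating with respect to $a$ gives $I(a) = \frac{\log{\left(a + 1 \right)}}{2} - \log{\left(3 \right)} + \frac{\log{\left(5 \right)}}{2} + C$.

At $a = \frac{4}{5}$ the integrand is identically $0$, so $I(\frac{4}{5}) = 0$. The closed form gives $0$, hence $C = 0$.

Setting $a = \frac{2}{3}$:
$$I = - \frac{3 \log{\left(3 \right)}}{2} + \log{\left(5 \right)}.$$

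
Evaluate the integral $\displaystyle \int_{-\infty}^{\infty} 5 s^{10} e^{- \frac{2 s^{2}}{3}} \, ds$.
$\frac{1148175 \sqrt{6} \sqrt{\pi}}{2048}$

Consider the simpler parametrised integral
$$J(a) = \int_{-\infty}^{\infty} 5 e^{- a s^{2}} \, ds = \frac{5 \sqrt{\pi}}{\sqrt{a}}.$$

Differentiating under the integral sign brings down a factor of $(-s^2)$:
$$\frac{dJ}{da} = \int_{-\infty}^{\infty} - 5 s^{2} e^{- a s^{2}} \, ds = - \frac{5 \sqrt{\pi}}{2 a^{\frac{3}{2}}}.$$

Repeating $5$ times in total — each differentiation brings down another $(-s^2)$ — gives
$$\frac{d^{5}J}{da^{5}} = \int_{-\infty}^{\infty} - 5 s^{10} e^{- a s^{2}} \, ds = - \frac{4725 \sqrt{\pi}}{32 a^{\frac{11}{2}}},$$
and the integrand here is $(-1)^{5}$ times the target integrand, so $I = (-1)^{5}\,\frac{d^{5}J}{da^{5}} = \frac{4725 \sqrt{\pi}}{32 a^{\frac{11}{2}}}$.

Setting $a = \frac{2}{3}$:
$$I = \frac{1148175 \sqrt{6} \sqrt{\pi}}{2048}.$$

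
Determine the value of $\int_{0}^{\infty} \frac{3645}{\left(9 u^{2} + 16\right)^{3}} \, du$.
$\frac{3645 \pi}{16384}$

Begin with the known result
$$J(a) = \int_{0}^{\infty} \frac{5}{a^{2} + u^{2}} \, du = \frac{5 \pi}{2 a}.$$

Differentiating under the integral sign with respect to $a$,
$$\frac{dJ}{da} = \int_{0}^{\infty} - \frac{10 a}{\left(a^{2} + u^{2}\right)^{2}} \, du = - \frac{5 \pi}{2 a^{2}},$$
so $\int_{0}^{\infty} \frac{5}{\left(a^{2} + u^{2}\right)^{2}} \, du = \frac{5 \pi}{4 a^{3}}$.

Repeating — each differentiation of $1/(u^2+a^2)^j$ produces $-2ja/(u^2+a^2)^{j+1}$ — and dividing through by $-2ja$ at each step yields, after $2$ differentiations in total,
$$\int_{0}^{\infty} \frac{5}{\left(a^{2} + u^{2}\right)^{3}} \, du = \frac{15 \pi}{16 a^{5}}.$$

Setting $a = \frac{4}{3}$:
$$I = \frac{3645 \pi}{16384}.$$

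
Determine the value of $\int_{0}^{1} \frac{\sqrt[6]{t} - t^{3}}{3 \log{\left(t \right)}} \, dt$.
$\log{\left(\frac{3^{\frac{2}{3}} \sqrt[3]{7}}{6} \right)}$

Introduce a parameter $a$ in the exponent: let $I(a) = \int_{0}^{1} \frac{\sqrt[6]{t} - t^{a}}{3 \log{\left(t \right)}} \, dt$.

Since $\dfrac{\partial}{\partial a}\,t^{a} = t^{a} \ln t$, the $\ln t$ in the denominator cancels and
$$\frac{dI}{da} = \int_{0}^{1} - \frac{1}{3} t^{a} \, dt = - \frac{1}{3} \left[\frac{t^{a+1}}{a+1}\right]_0^1 = - \frac{1}{3 a + 3}.$$

Integrating with respect to $a$ gives $I(a) = - \frac{\log{\left(a + 1 \right)}}{3} - \frac{\log{\left(6 \right)}}{3} + \frac{\log{\left(7 \right)}}{3} + C$.

At $a = \frac{1}{6}$ the integrand is identically $0$, so $I(\frac{1}{6}) = 0$. The closed form gives $0$, hence $C = 0$.

Setting $a = 3$:
$$I = \log{\left(\frac{3^{\frac{2}{3}} \sqrt[3]{7}}{6} \right)}.$$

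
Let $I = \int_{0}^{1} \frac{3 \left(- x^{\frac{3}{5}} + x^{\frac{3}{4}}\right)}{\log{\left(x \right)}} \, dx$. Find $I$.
$- \log{\left(\frac{32768}{42875} \right)}$

Consider the one-parameter family: let $I(a) = \int_{0}^{1} \frac{3 \left(x^{\frac{3}{4}} - x^{a}\right)}{\log{\left(x \right)}} \, dx$.

Since $\dfrac{\partial}{\partial a}\,x^{a} = x^{a} \ln x$, the $\ln x$ in the denominator cancels and
$$\frac{dI}{da} = \int_{0}^{1} -3 x^{a} \, dx = -3 \left[\frac{x^{a+1}}{a+1}\right]_0^1 = - \frac{3}{a + 1}.$$

Integrating with respect to $a$ gives $I(a) = - \log{\left(\frac{64 \left(a + 1\right)^{3}}{343} \right)} + C$.

At $a = \frac{3}{4}$ the integrand is identically $0$, so $I(\frac{3}{4}) = 0$. The closed form gives $0$, hence $C = 0$.

Setting $a = \frac{3}{5}$:
$$I = - \log{\left(\frac{32768}{42875} \right)}.$$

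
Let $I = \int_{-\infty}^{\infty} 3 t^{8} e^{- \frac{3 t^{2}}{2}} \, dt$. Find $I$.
$\frac{35 \sqrt{6} \sqrt{\pi}}{27}$

Start from the elementary integral
$$J(a) = \int_{-\infty}^{\infty} 3 e^{- a t^{2}} \, dt = \frac{3 \sqrt{\pi}}{\sqrt{a}}.$$

Differentiating under the integral sign brings down a factor of $(-t^2)$:
$$\frac{dJ}{da} = \int_{-\infty}^{\infty} - 3 t^{2} e^{- a t^{2}} \, dt = - \frac{3 \sqrt{\pi}}{2 a^{\frac{3}{2}}}.$$

Repeating $4$ times in total — each differentiation brings down another $(-t^2)$ — gives
$$\frac{d^{4}J}{da^{4}} = \int_{-\infty}^{\infty} 3 t^{8} e^{- a t^{2}} \, dt = \frac{315 \sqrt{\pi}}{16 a^{\frac{9}{2}}},$$
and the integrand here is exactly the target integrand, so $I = \frac{315 \sqrt{\pi}}{16 a^{\frac{9}{2}}}$.

Setting $a = \frac{3}{2}$:
$$I = \frac{35 \sqrt{6} \sqrt{\pi}}{27}.$$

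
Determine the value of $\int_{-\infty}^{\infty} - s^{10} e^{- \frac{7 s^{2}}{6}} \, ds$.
$- \frac{32805 \sqrt{42} \sqrt{\pi}}{16807}$

Begin with the known integral
$$J(a) = \int_{-\infty}^{\infty} - e^{- a s^{2}} \, ds = - \frac{\sqrt{\pi}}{\sqrt{a}}.$$

Differentiating under the integral sign brings down a factor of $(-s^2)$:
$$\frac{dJ}{da} = \int_{-\infty}^{\infty} s^{2} e^{- a s^{2}} \, ds = \frac{\sqrt{\pi}}{2 a^{\frac{3}{2}}}.$$

Repeating $5$ times in total — each differentiation brings down another $(-s^2)$ — gives
$$\frac{d^{5}J}{da^{5}} = \int_{-\infty}^{\infty} s^{10} e^{- a s^{2}} \, ds = \frac{945 \sqrt{\pi}}{32 a^{\frac{11}{2}}},$$
and the integrand here is $(-1)^{5}$ times the target integrand, so $I = (-1)^{5}\,\frac{d^{5}J}{da^{5}} = - \frac{945 \sqrt{\pi}}{32 a^{\frac{11}{2}}}$.

Setting $a = \frac{7}{6}$:
$$I = - \frac{32805 \sqrt{42} \sqrt{\pi}}{16807}.$$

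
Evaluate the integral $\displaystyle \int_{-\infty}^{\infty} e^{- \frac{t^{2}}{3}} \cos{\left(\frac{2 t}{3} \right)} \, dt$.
$\frac{\sqrt{3} \sqrt{\pi}}{e^{\frac{1}{3}}}$

Define $I(b) = \int_{-\infty}^{\infty} e^{- \frac{t^{2}}{3}} \cos{\left(b t \right)} \, dt$.

Differentiating under the integral sign,
$$I'(b) = \int_{-\infty}^{\infty} - t e^{- \frac{t^{2}}{3}} \sin{\left(b t \right)} \, dt.$$

Integrate $\int_{-\infty}^{\infty} t \sin(b t)\, e^{- \frac{t^{2}}{3}}\, dt$ by parts with $u = \sin(b t)$ and $dv = t\, e^{- \frac{t^{2}}{3}}\, dt$, giving $v = - \frac{3 e^{- \frac{t^{2}}{3}}}{2}$. The boundary term vanishes and
$$\int_{-\infty}^{\infty} t \sin(b t)\, e^{- \frac{t^{2}}{3}}\, dt = \frac{3 b}{2} \int_{-\infty}^{\infty} \cos(b t)\, e^{- \frac{t^{2}}{3}}\, dt,$$
so $I'(b) = - \frac{3 b}{2}\, I(b)$.

This is a separable first-order ODE; solving with the initial condition $I(0) = \int_{-\infty}^{\infty} e^{- \frac{t^{2}}{3}}\,dt = \sqrt{3} \sqrt{\pi}$ gives
$$I(b) = \sqrt{3} \sqrt{\pi} e^{- \frac{3 b^{2}}{4}}.$$

Setting $b = \frac{2}{3}$:
$$I = \frac{\sqrt{3} \sqrt{\pi}}{e^{\frac{1}{3}}}.$$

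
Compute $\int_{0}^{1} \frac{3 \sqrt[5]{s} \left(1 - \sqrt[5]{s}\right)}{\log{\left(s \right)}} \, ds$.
$\log{\left(\frac{216}{343} \right)}$

Consider the one-parameter family: let $I(a) = \int_{0}^{1} \frac{3 \left(- s^{\frac{2}{5}} + s^{a}\right)}{\log{\left(s \right)}} \, ds$.

Since $\dfrac{\partial}{\partial a}\,s^{a} = s^{a} \ln s$, the $\ln s$ in the denominator cancels and
$$\frac{dI}{da} = \int_{0}^{1} 3 s^{a} \, ds = 3 \left[\frac{s^{a+1}}{a+1}\right]_0^1 = \frac{3}{a + 1}.$$

Integrating with respect to $a$ gives $I(a) = \log{\left(\frac{125 \left(a + 1\right)^{3}}{343} \right)} + C$.

At $a = \frac{2}{5}$ the integrand is identically $0$, so $I(\frac{2}{5}) = 0$. The closed form gives $0$, hence $C = 0$.

Setting $a = \frac{1}{5}$:
$$I = \log{\left(\frac{216}{343} \right)}.$$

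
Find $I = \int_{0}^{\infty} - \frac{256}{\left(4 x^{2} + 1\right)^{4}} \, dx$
$- 20 \pi$

Start from the standard arctangent integral
$$J(a) = \int_{0}^{\infty} - \frac{1}{a^{2} + x^{2}} \, dx = - \frac{\pi}{2 a}.$$

Differentiating under the integral sign with respect to $a$,
$$\frac{dJ}{da} = \int_{0}^{\infty} \frac{2 a}{\left(a^{2} + x^{2}\right)^{2}} \, dx = \frac{\pi}{2 a^{2}},$$
so $\int_{0}^{\infty} - \frac{1}{\left(a^{2} + x^{2}\right)^{2}} \, dx = - \frac{\pi}{4 a^{3}}$.

Repeating — each differentiation of $1/(x^2+a^2)^j$ produces $-2ja/(x^2+a^2)^{j+1}$ — and dividing through by $-2ja$ at each step yields, after $3$ differentiations in total,
$$\int_{0}^{\infty} - \frac{1}{\left(a^{2} + x^{2}\right)^{4}} \, dx = - \frac{5 \pi}{32 a^{7}}.$$

Setting $a = \frac{1}{2}$:
$$I = - 20 \pi.$$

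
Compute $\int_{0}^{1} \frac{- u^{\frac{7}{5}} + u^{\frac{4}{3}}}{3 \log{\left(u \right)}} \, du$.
$- \log{\left(6 \right)} + \frac{\log{\left(210 \right)}}{3}$

Replace the exponent $\frac{4}{3}$ by a parameter $a$: let $I(a) = \int_{0}^{1} \frac{- u^{\frac{7}{5}} + u^{a}}{3 \log{\left(u \right)}} \, du$.

Since $\dfrac{\partial}{\partial a}\,u^{a} = u^{a} \ln u$, the $\ln u$ in the denominator cancels and
$$\frac{dI}{da} = \int_{0}^{1} \frac{1}{3} u^{a} \, du = \frac{1}{3} \left[\frac{u^{a+1}}{a+1}\right]_0^1 = \frac{1}{3 \left(a + 1\right)}.$$

Integrating with respect to $a$ gives $I(a) = \log{\left(\frac{\sqrt[3]{90} \sqrt[3]{a + 1}}{6} \right)} + C$.

At $a = \frac{7}{5}$ the integrand is identically $0$, so $I(\frac{7}{5}) = 0$. The closed form gives $0$, hence $C = 0$.

Setting $a = \frac{4}{3}$:
$$I = - \log{\left(6 \right)} + \frac{\log{\left(210 \right)}}{3}.$$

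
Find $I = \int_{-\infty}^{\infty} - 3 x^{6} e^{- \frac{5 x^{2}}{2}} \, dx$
$- \frac{9 \sqrt{10} \sqrt{\pi}}{125}$

Start from the elementary integral
$$J(a) = \int_{-\infty}^{\infty} - 3 e^{- a x^{2}} \, dx = - \frac{3 \sqrt{\pi}}{\sqrt{a}}.$$

Differentiating under the integral sign brings down a factor of $(-x^2)$:
$$\frac{dJ}{da} = \int_{-\infty}^{\infty} 3 x^{2} e^{- a x^{2}} \, dx = \frac{3 \sqrt{\pi}}{2 a^{\frac{3}{2}}}.$$

Repeating $3$ times in total — each differentiation brings down another $(-x^2)$ — gives
$$\frac{d^{3}J}{da^{3}} = \int_{-\infty}^{\infty} 3 x^{6} e^{- a x^{2}} \, dx = \frac{45 \sqrt{\pi}}{8 a^{\frac{7}{2}}},$$
and the integrand here is $(-1)^{3}$ times the target integrand, so $I = (-1)^{3}\,\frac{d^{3}J}{da^{3}} = - \frac{45 \sqrt{\pi}}{8 a^{\frac{7}{2}}}$.

Setting $a = \frac{5}{2}$:
$$I = - \frac{9 \sqrt{10} \sqrt{\pi}}{125}.$$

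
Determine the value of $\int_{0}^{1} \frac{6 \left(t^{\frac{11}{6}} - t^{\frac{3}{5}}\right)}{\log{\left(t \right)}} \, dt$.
$- \log{\left(\frac{12230590464}{377149515625} \right)}$

Replace the exponent $\frac{3}{5}$ by a parameter $a$: let $I(a) = \int_{0}^{1} \frac{6 \left(t^{\frac{11}{6}} - t^{a}\right)}{\log{\left(t \right)}} \, dt$.

Since $\dfrac{\partial}{\partial a}\,t^{a} = t^{a} \ln t$, the $\ln t$ in the denominator cancels and
$$\frac{dI}{da} = \int_{0}^{1} -6 t^{a} \, dt = -6 \left[\frac{t^{a+1}}{a+1}\right]_0^1 = - \frac{6}{a + 1}.$$

Integrating with respect to $a$ gives $I(a) = - \log{\left(\frac{46656 \left(a + 1\right)^{6}}{24137569} \right)} + C$.

At $a = \frac{11}{6}$ the integrand is identically $0$, so $I(\frac{11}{6}) = 0$. The closed form gives $0$, hence $C = 0$.

Setting $a = \frac{3}{5}$:
$$I = - \log{\left(\frac{12230590464}{377149515625} \right)}.$$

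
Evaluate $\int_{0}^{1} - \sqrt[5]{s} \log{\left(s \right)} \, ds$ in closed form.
$\frac{25}{36}$

Consider the simpler parametrised integral
$$J(a) = \int_{0}^{1} - s^{a} \, ds = - \frac{1}{a + 1}.$$

Differentiating under the integral sign brings down a factor of $\ln s$:
$$\frac{dJ}{da} = \int_{0}^{1} - s^{a} \log{\left(s \right)} \, ds = \frac{1}{\left(a + 1\right)^{2}}.$$

The integral on the left is $I$, so $I = \frac{1}{\left(a + 1\right)^{2}}$.

Setting $a = \frac{1}{5}$:
$$I = \frac{25}{36}.$$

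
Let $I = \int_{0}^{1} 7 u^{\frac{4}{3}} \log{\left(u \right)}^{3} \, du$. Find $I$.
$- \frac{486}{343}$

Consider the simpler parametrised integral
$$J(a) = \int_{0}^{1} 7 u^{a} \, du = \frac{7}{a + 1}.$$

Differentiating under the integral sign brings down a factor of $\ln u$:
$$\frac{dJ}{da} = \int_{0}^{1} 7 u^{a} \log{\left(u \right)} \, du = - \frac{7}{\left(a + 1\right)^{2}}.$$

Repeating $3$ times in total — each differentiation brings down another $\ln u$ — gives
$$\frac{d^{3}J}{da^{3}} = \int_{0}^{1} 7 u^{a} \log{\left(u \right)}^{3} \, du = - \frac{42}{\left(a + 1\right)^{4}},$$
and the integrand here is exactly the target integrand, so $I = - \frac{42}{\left(a + 1\right)^{4}}$.

Setting $a = \frac{4}{3}$:
$$I = - \frac{486}{343}.$$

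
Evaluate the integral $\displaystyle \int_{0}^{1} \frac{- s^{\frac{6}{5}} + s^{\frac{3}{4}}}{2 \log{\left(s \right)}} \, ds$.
$- \log{\left(22 \right)} + \frac{\log{\left(385 \right)}}{2}$

Replace the exponent $\frac{3}{4}$ by a parameter $a$: let $I(a) = \int_{0}^{1} \frac{- s^{\frac{6}{5}} + s^{a}}{2 \log{\left(s \right)}} \, ds$.

Since $\dfrac{\partial}{\partial a}\,s^{a} = s^{a} \ln s$, the $\ln s$ in the denominator cancels and
$$\frac{dI}{da} = \int_{0}^{1} \frac{1}{2} s^{a} \, ds = \frac{1}{2} \left[\frac{s^{a+1}}{a+1}\right]_0^1 = \frac{1}{2 \left(a + 1\right)}.$$

Integrating with respect to $a$ gives $I(a) = \log{\left(\frac{\sqrt{55} \sqrt{a + 1}}{11} \right)} + C$.

At $a = \frac{6}{5}$ the integrand is identically $0$, so $I(\frac{6}{5}) = 0$. The closed form gives $0$, hence $C = 0$.

Setting $a = \frac{3}{4}$:
$$I = - \log{\left(22 \right)} + \frac{\log{\left(385 \right)}}{2}.$$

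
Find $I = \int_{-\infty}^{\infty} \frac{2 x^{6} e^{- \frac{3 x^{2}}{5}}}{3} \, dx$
$\frac{625 \sqrt{15} \sqrt{\pi}}{324}$

Start from the elementary integral
$$J(a) = \int_{-\infty}^{\infty} \frac{2 e^{- a x^{2}}}{3} \, dx = \frac{2 \sqrt{\pi}}{3 \sqrt{a}}.$$

Differentiating under the integral sign brings down a factor of $(-x^2)$:
$$\frac{dJ}{da} = \int_{-\infty}^{\infty} - \frac{2 x^{2} e^{- a x^{2}}}{3} \, dx = - \frac{\sqrt{\pi}}{3 a^{\frac{3}{2}}}.$$

Repeating $3$ times in total — each differentiation brings down another $(-x^2)$ — gives
$$\frac{d^{3}J}{da^{3}} = \int_{-\infty}^{\infty} - \frac{2 x^{6} e^{- a x^{2}}}{3} \, dx = - \frac{5 \sqrt{\pi}}{4 a^{\frac{7}{2}}},$$
and the integrand here is $(-1)^{3}$ times the target integrand, so $I = (-1)^{3}\,\frac{d^{3}J}{da^{3}} = \frac{5 \sqrt{\pi}}{4 a^{\frac{7}{2}}}$.

Setting $a = \frac{3}{5}$:
$$I = \frac{625 \sqrt{15} \sqrt{\pi}}{324}.$$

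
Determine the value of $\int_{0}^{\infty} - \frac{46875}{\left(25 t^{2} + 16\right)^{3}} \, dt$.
$- \frac{28125 \pi}{16384}$

Begin with the known result
$$J(a) = \int_{0}^{\infty} - \frac{3}{a^{2} + t^{2}} \, dt = - \frac{3 \pi}{2 a}.$$

Differentiating under the integral sign with respect to $a$,
$$\frac{dJ}{da} = \int_{0}^{\infty} \frac{6 a}{\left(a^{2} + t^{2}\right)^{2}} \, dt = \frac{3 \pi}{2 a^{2}},$$
so $\int_{0}^{\infty} - \frac{3}{\left(a^{2} + t^{2}\right)^{2}} \, dt = - \frac{3 \pi}{4 a^{3}}$.

Repeating — each differentiation of $1/(t^2+a^2)^j$ produces $-2ja/(t^2+a^2)^{j+1}$ — and dividing through by $-2ja$ at each step yields, after $2$ differentiations in total,
$$\int_{0}^{\infty} - \frac{3}{\left(a^{2} + t^{2}\right)^{3}} \, dt = - \frac{9 \pi}{16 a^{5}}.$$

Setting $a = \frac{4}{5}$:
$$I = - \frac{28125 \pi}{16384}.$$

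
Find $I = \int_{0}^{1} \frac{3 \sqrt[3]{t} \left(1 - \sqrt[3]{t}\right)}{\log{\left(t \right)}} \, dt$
$\log{\left(\frac{64}{125} \right)}$

Introduce a parameter $a$ in the exponent: let $I(a) = \int_{0}^{1} \frac{3 \left(- t^{\frac{2}{3}} + t^{a}\right)}{\log{\left(t \right)}} \, dt$.

Since $\dfrac{\partial}{\partial a}\,t^{a} = t^{a} \ln t$, the $\ln t$ in the denominator cancels and
$$\frac{dI}{da} = \int_{0}^{1} 3 t^{a} \, dt = 3 \left[\frac{t^{a+1}}{a+1}\right]_0^1 = \frac{3}{a + 1}.$$

Integrating with respect to $a$ gives $I(a) = \log{\left(\frac{27 \left(a + 1\right)^{3}}{125} \right)} + C$.

At $a = \frac{2}{3}$ the integrand is identically $0$, so $I(\frac{2}{3}) = 0$. The closed form gives $0$, hence $C = 0$.

Setting $a = \frac{1}{3}$:
$$I = \log{\left(\frac{64}{125} \right)}.$$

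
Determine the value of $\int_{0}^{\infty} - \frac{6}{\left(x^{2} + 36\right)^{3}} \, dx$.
$- \frac{\pi}{6912}$

Begin with the known result
$$J(a) = \int_{0}^{\infty} - \frac{6}{a^{2} + x^{2}} \, dx = - \frac{3 \pi}{a}.$$

Differentiating under the integral sign with respect to $a$,
$$\frac{dJ}{da} = \int_{0}^{\infty} \frac{12 a}{\left(a^{2} + x^{2}\right)^{2}} \, dx = \frac{3 \pi}{a^{2}},$$
so $\int_{0}^{\infty} - \frac{6}{\left(a^{2} + x^{2}\right)^{2}} \, dx = - \frac{3 \pi}{2 a^{3}}$.

Repeating — each differentiation of $1/(x^2+a^2)^j$ produces $-2ja/(x^2+a^2)^{j+1}$ — and dividing through by $-2ja$ at each step yields, after $2$ differentiations in total,
$$\int_{0}^{\infty} - \frac{6}{\left(a^{2} + x^{2}\right)^{3}} \, dx = - \frac{9 \pi}{8 a^{5}}.$$

Setting $a = 6$:
$$I = - \frac{\pi}{6912}.$$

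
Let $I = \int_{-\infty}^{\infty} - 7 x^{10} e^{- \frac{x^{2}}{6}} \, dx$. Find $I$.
$- 1607445 \sqrt{6} \sqrt{\pi}$

Start from the elementary integral
$$J(a) = \int_{-\infty}^{\infty} - 7 e^{- a x^{2}} \, dx = - \frac{7 \sqrt{\pi}}{\sqrt{a}}.$$

Differentiating under the integral sign brings down a factor of $(-x^2)$:
$$\frac{dJ}{da} = \int_{-\infty}^{\infty} 7 x^{2} e^{- a x^{2}} \, dx = \frac{7 \sqrt{\pi}}{2 a^{\frac{3}{2}}}.$$

Repeating $5$ times in total — each differentiation brings down another $(-x^2)$ — gives
$$\frac{d^{5}J}{da^{5}} = \int_{-\infty}^{\infty} 7 x^{10} e^{- a x^{2}} \, dx = \frac{6615 \sqrt{\pi}}{32 a^{\frac{11}{2}}},$$
and the integrand here is $(-1)^{5}$ times the target integrand, so $I = (-1)^{5}\,\frac{d^{5}J}{da^{5}} = - \frac{6615 \sqrt{\pi}}{32 a^{\frac{11}{2}}}$.

Setting $a = \frac{1}{6}$:
$$I = - 1607445 \sqrt{6} \sqrt{\pi}.$$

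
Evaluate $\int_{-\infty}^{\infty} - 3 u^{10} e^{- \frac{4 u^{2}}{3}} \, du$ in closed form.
$- \frac{688905 \sqrt{3} \sqrt{\pi}}{65536}$

Consider the simpler parametrised integral
$$J(a) = \int_{-\infty}^{\infty} - 3 e^{- a u^{2}} \, du = - \frac{3 \sqrt{\pi}}{\sqrt{a}}.$$

Differentiating under the integral sign brings down a factor of $(-u^2)$:
$$\frac{dJ}{da} = \int_{-\infty}^{\infty} 3 u^{2} e^{- a u^{2}} \, du = \frac{3 \sqrt{\pi}}{2 a^{\frac{3}{2}}}.$$

Repeating $5$ times in total — each differentiation brings down another $(-u^2)$ — gives
$$\frac{d^{5}J}{da^{5}} = \int_{-\infty}^{\infty} 3 u^{10} e^{- a u^{2}} \, du = \frac{2835 \sqrt{\pi}}{32 a^{\frac{11}{2}}},$$
and the integrand here is $(-1)^{5}$ times the target integrand, so $I = (-1)^{5}\,\frac{d^{5}J}{da^{5}} = - \frac{2835 \sqrt{\pi}}{32 a^{\frac{11}{2}}}$.

Setting $a = \frac{4}{3}$:
$$I = - \frac{688905 \sqrt{3} \sqrt{\pi}}{65536}.$$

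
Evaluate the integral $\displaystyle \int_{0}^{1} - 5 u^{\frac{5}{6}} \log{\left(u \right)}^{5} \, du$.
$\frac{27993600}{1771561}$

Consider the simpler parametrised integral
$$J(a) = \int_{0}^{1} - 5 u^{a} \, du = - \frac{5}{a + 1}.$$

Differentiating under the integral sign brings down a factor of $\ln u$:
$$\frac{dJ}{da} = \int_{0}^{1} - 5 u^{a} \log{\left(u \right)} \, du = \frac{5}{\left(a + 1\right)^{2}}.$$

Repeating $5$ times in total — each differentiation brings down another $\ln u$ — gives
$$\frac{d^{5}J}{da^{5}} = \int_{0}^{1} - 5 u^{a} \log{\left(u \right)}^{5} \, du = \frac{600}{\left(a + 1\right)^{6}},$$
and the integrand here is exactly the target integrand, so $I = \frac{600}{\left(a + 1\right)^{6}}$.

Setting $a = \frac{5}{6}$:
$$I = \frac{27993600}{1771561}.$$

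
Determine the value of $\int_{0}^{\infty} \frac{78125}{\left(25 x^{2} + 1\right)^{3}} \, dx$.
$\frac{46875 \pi}{16}$

Start from the standard arctangent integral
$$J(a) = \int_{0}^{\infty} \frac{5}{a^{2} + x^{2}} \, dx = \frac{5 \pi}{2 a}.$$

Differentiating under the integral sign with respect to $a$,
$$\frac{dJ}{da} = \int_{0}^{\infty} - \frac{10 a}{\left(a^{2} + x^{2}\right)^{2}} \, dx = - \frac{5 \pi}{2 a^{2}},$$
so $\int_{0}^{\infty} \frac{5}{\left(a^{2} + x^{2}\right)^{2}} \, dx = \frac{5 \pi}{4 a^{3}}$.

Repeating — each differentiation of $1/(x^2+a^2)^j$ produces $-2ja/(x^2+a^2)^{j+1}$ — and dividing through by $-2ja$ at each step yields, after $2$ differentiations in total,
$$\int_{0}^{\infty} \frac{5}{\left(a^{2} + x^{2}\right)^{3}} \, dx = \frac{15 \pi}{16 a^{5}}.$$

Setting $a = \frac{1}{5}$:
$$I = \frac{46875 \pi}{16}.$$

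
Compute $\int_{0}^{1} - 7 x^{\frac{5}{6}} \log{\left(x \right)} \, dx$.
$\frac{252}{121}$

Start from the elementary integral
$$J(a) = \int_{0}^{1} - 7 x^{a} \, dx = - \frac{7}{a + 1}.$$

Differentiating under the integral sign brings down a factor of $\ln x$:
$$\frac{dJ}{da} = \int_{0}^{1} - 7 x^{a} \log{\left(x \right)} \, dx = \frac{7}{\left(a + 1\right)^{2}}.$$

The integral on the left is $I$, so $I = \frac{7}{\left(a + 1\right)^{2}}$.

Setting $a = \frac{5}{6}$:
$$I = \frac{252}{121}.$$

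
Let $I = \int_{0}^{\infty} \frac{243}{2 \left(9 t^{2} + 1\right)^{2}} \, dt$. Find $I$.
$\frac{81 \pi}{8}$

Begin with the known result
$$J(a) = \int_{0}^{\infty} \frac{3}{2 \left(a^{2} + t^{2}\right)} \, dt = \frac{3 \pi}{4 a}.$$

Differentiating under the integral sign with respect to $a$,
$$\frac{dJ}{da} = \int_{0}^{\infty} - \frac{3 a}{\left(a^{2} + t^{2}\right)^{2}} \, dt = - \frac{3 \pi}{4 a^{2}},$$
so $\int_{0}^{\infty} \frac{3}{2 \left(a^{2} + t^{2}\right)^{2}} \, dt = \frac{3 \pi}{8 a^{3}}$.

Setting $a = \frac{1}{3}$:
$$I = \frac{81 \pi}{8}.$$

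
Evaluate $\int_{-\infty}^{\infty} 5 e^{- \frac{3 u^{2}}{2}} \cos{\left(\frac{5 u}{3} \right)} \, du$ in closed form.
$\frac{5 \sqrt{6} \sqrt{\pi}}{3 e^{\frac{25}{54}}}$

Let $b$ denote the cosine frequency and define $I(b) = \int_{-\infty}^{\infty} 5 e^{- \frac{3 u^{2}}{2}} \cos{\left(b u \right)} \, du$.

Differentiating under the integral sign,
$$I'(b) = \int_{-\infty}^{\infty} - 5 u e^{- \frac{3 u^{2}}{2}} \sin{\left(b u \right)} \, du.$$

Integrate $\int_{-\infty}^{\infty} u \sin(b u)\, e^{- \frac{3 u^{2}}{2}}\, du$ by parts with $w = \sin(b u)$ and $dv = u\, e^{- \frac{3 u^{2}}{2}}\, du$, giving $v = - \frac{e^{- \frac{3 u^{2}}{2}}}{3}$. The boundary term vanishes and
$$\int_{-\infty}^{\infty} u \sin(b u)\, e^{- \frac{3 u^{2}}{2}}\, du = \frac{b}{3} \int_{-\infty}^{\infty} \cos(b u)\, e^{- \frac{3 u^{2}}{2}}\, du,$$
so $I'(b) = - \frac{b}{3}\, I(b)$.

This is a separable first-order ODE; solving with the initial condition $I(0) = \int_{-\infty}^{\infty} 5 e^{- \frac{3 u^{2}}{2}}\,du = \frac{5 \sqrt{6} \sqrt{\pi}}{3}$ gives
$$I(b) = \frac{5 \sqrt{6} \sqrt{\pi} e^{- \frac{b^{2}}{6}}}{3}.$$

Setting $b = \frac{5}{3}$:
$$I = \frac{5 \sqrt{6} \sqrt{\pi}}{3 e^{\frac{25}{54}}}.$$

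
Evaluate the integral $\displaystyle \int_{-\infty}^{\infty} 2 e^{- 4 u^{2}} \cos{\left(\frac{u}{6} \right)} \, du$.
$\frac{\sqrt{\pi}}{e^{\frac{1}{576}}}$

Let $b$ denote the cosine frequency and define $I(b) = \int_{-\infty}^{\infty} 2 e^{- 4 u^{2}} \cos{\left(b u \right)} \, du$.

Differentiating under the integral sign,
$$I'(b) = \int_{-\infty}^{\infty} - 2 u e^{- 4 u^{2}} \sin{\left(b u \right)} \, du.$$

Integrate $\int_{-\infty}^{\infty} u \sin(b u)\, e^{- 4 u^{2}}\, du$ by parts with $w = \sin(b u)$ and $dv = u\, e^{- 4 u^{2}}\, du$, giving $v = - \frac{e^{- 4 u^{2}}}{8}$. The boundary term vanishes and
$$\int_{-\infty}^{\infty} u \sin(b u)\, e^{- 4 u^{2}}\, du = \frac{b}{8} \int_{-\infty}^{\infty} \cos(b u)\, e^{- 4 u^{2}}\, du,$$
so $I'(b) = - \frac{b}{8}\, I(b)$.

This is a separable first-order ODE; solving with the initial condition $I(0) = \int_{-\infty}^{\infty} 2 e^{- 4 u^{2}}\,du = \sqrt{\pi}$ gives
$$I(b) = \sqrt{\pi} e^{- \frac{b^{2}}{16}}.$$

Setting $b = \frac{1}{6}$:
$$I = \frac{\sqrt{\pi}}{e^{\frac{1}{576}}}.$$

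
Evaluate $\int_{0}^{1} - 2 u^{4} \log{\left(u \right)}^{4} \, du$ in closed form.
$- \frac{48}{3125}$

Consider the simpler parametrised integral
$$J(a) = \int_{0}^{1} - 2 u^{a} \, du = - \frac{2}{a + 1}.$$

Differentiating under the integral sign brings down a factor of $\ln u$:
$$\frac{dJ}{da} = \int_{0}^{1} - 2 u^{a} \log{\left(u \right)} \, du = \frac{2}{\left(a + 1\right)^{2}}.$$

Repeating $4$ times in total — each differentiation brings down another $\ln u$ — gives
$$\frac{d^{4}J}{da^{4}} = \int_{0}^{1} - 2 u^{a} \log{\left(u \right)}^{4} \, du = - \frac{48}{\left(a + 1\right)^{5}},$$
and the integrand here is exactly the target integrand, so $I = - \frac{48}{\left(a + 1\right)^{5}}$.

Setting $a = 4$:
$$I = - \frac{48}{3125}.$$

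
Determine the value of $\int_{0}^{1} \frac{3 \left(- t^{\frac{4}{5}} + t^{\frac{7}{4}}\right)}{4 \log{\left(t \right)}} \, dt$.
$\log{\left(\frac{55^{\frac{3}{4}} \sqrt{6}}{36} \right)}$

Introduce a parameter $a$ in the exponent: let $I(a) = \int_{0}^{1} \frac{3 \left(t^{\frac{7}{4}} - t^{a}\right)}{4 \log{\left(t \right)}} \, dt$.

Since $\dfrac{\partial}{\partial a}\,t^{a} = t^{a} \ln t$, the $\ln t$ in the denominator cancels and
$$\frac{dI}{da} = \int_{0}^{1} - \frac{3}{4} t^{a} \, dt = - \frac{3}{4} \left[\frac{t^{a+1}}{a+1}\right]_0^1 = - \frac{3}{4 a + 4}.$$

Integrating with respect to $a$ gives $I(a) = - \frac{3 \log{\left(a + 1 \right)}}{4} - \frac{3 \log{\left(2 \right)}}{2} + \frac{3 \log{\left(11 \right)}}{4} + C$.

At $a = \frac{7}{4}$ the integrand is identically $0$, so $I(\frac{7}{4}) = 0$. The closed form gives $0$, hence $C = 0$.

Setting $a = \frac{4}{5}$:
$$I = \log{\left(\frac{55^{\frac{3}{4}} \sqrt{6}}{36} \right)}.$$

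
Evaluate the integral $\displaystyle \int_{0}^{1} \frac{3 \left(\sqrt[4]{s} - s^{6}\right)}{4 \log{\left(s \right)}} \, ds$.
$- \frac{3 \log{\left(7 \right)}}{4} - \frac{3 \log{\left(2 \right)}}{2} + \frac{3 \log{\left(5 \right)}}{4}$

Introduce a parameter $a$ in the exponent: let $I(a) = \int_{0}^{1} \frac{3 \left(\sqrt[4]{s} - s^{a}\right)}{4 \log{\left(s \right)}} \, ds$.

Since $\dfrac{\partial}{\partial a}\,s^{a} = s^{a} \ln s$, the $\ln s$ in the denominator cancels and
$$\frac{dI}{da} = \int_{0}^{1} - \frac{3}{4} s^{a} \, ds = - \frac{3}{4} \left[\frac{s^{a+1}}{a+1}\right]_0^1 = - \frac{3}{4 a + 4}.$$

Integrating with respect to $a$ gives $I(a) = - \frac{3 \log{\left(a + 1 \right)}}{4} - \frac{3 \log{\left(2 \right)}}{2} + \frac{3 \log{\left(5 \right)}}{4} + C$.

At $a = \frac{1}{4}$ the integrand is identically $0$, so $I(\frac{1}{4}) = 0$. The closed form gives $0$, hence $C = 0$.

Setting $a = 6$:
$$I = - \frac{3 \log{\left(7 \right)}}{4} - \frac{3 \log{\left(2 \right)}}{2} + \frac{3 \log{\left(5 \right)}}{4}.$$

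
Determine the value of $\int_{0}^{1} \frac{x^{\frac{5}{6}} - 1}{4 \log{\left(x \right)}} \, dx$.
$- \frac{\log{\left(6 \right)}}{4} + \frac{\log{\left(11 \right)}}{4}$

Consider the one-parameter family: let $I(a) = \int_{0}^{1} \frac{x^{a} - 1}{4 \log{\left(x \right)}} \, dx$.

Since $\dfrac{\partial}{\partial a}\,x^{a} = x^{a} \ln x$, the $\ln x$ in the denominator cancels and
$$\frac{dI}{da} = \int_{0}^{1} \frac{1}{4} x^{a} \, dx = \frac{1}{4} \left[\frac{x^{a+1}}{a+1}\right]_0^1 = \frac{1}{4 \left(a + 1\right)}.$$

Integrating with respect to $a$ gives $I(a) = \frac{\log{\left(a + 1 \right)}}{4} + C$.

At $a = 0$ the integrand is identically $0$, so $I(0) = 0$. The closed form gives $0$, hence $C = 0$.

Setting $a = \frac{5}{6}$:
$$I = - \frac{\log{\left(6 \right)}}{4} + \frac{\log{\left(11 \right)}}{4}.$$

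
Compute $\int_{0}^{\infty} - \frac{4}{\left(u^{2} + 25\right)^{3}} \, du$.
$- \frac{3 \pi}{12500}$

Recall the elementary integral
$$J(a) = \int_{0}^{\infty} - \frac{4}{a^{2} + u^{2}} \, du = - \frac{2 \pi}{a}.$$

Differentiating under the integral sign with respect to $a$,
$$\frac{dJ}{da} = \int_{0}^{\infty} \frac{8 a}{\left(a^{2} + u^{2}\right)^{2}} \, du = \frac{2 \pi}{a^{2}},$$
so $\int_{0}^{\infty} - \frac{4}{\left(a^{2} + u^{2}\right)^{2}} \, du = - \frac{\pi}{a^{3}}$.

Repeating — each differentiation of $1/(u^2+a^2)^j$ produces $-2ja/(u^2+a^2)^{j+1}$ — and dividing through by $-2ja$ at each step yields, after $2$ differentiations in total,
$$\int_{0}^{\infty} - \frac{4}{\left(a^{2} + u^{2}\right)^{3}} \, du = - \frac{3 \pi}{4 a^{5}}.$$

Setting $a = 5$:
$$I = - \frac{3 \pi}{12500}.$$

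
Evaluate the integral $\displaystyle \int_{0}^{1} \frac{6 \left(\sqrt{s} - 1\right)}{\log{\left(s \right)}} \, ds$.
$\log{\left(\frac{729}{64} \right)}$

Consider the one-parameter family: let $I(a) = \int_{0}^{1} \frac{6 \left(s^{a} - 1\right)}{\log{\left(s \right)}} \, ds$.

Since $\dfrac{\partial}{\partial a}\,s^{a} = s^{a} \ln s$, the $\ln s$ in the denominator cancels and
$$\frac{dI}{da} = \int_{0}^{1} 6 s^{a} \, ds = 6 \left[\frac{s^{a+1}}{a+1}\right]_0^1 = \frac{6}{a + 1}.$$

Integrating with respect to $a$ gives $I(a) = 6 \log{\left(a + 1 \right)} + C$.

At $a = 0$ the integrand is identically $0$, so $I(0) = 0$. The closed form gives $0$, hence $C = 0$.

Setting $a = \frac{1}{2}$:
$$I = \log{\left(\frac{729}{64} \right)}.$$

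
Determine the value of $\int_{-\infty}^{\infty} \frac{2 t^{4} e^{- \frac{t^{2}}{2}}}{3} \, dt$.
$2 \sqrt{2} \sqrt{\pi}$

Consider the simpler parametrised integral
$$J(a) = \int_{-\infty}^{\infty} \frac{2 e^{- a t^{2}}}{3} \, dt = \frac{2 \sqrt{\pi}}{3 \sqrt{a}}.$$

Differentiating under the integral sign brings down a factor of $(-t^2)$:
$$\frac{dJ}{da} = \int_{-\infty}^{\infty} - \frac{2 t^{2} e^{- a t^{2}}}{3} \, dt = - \frac{\sqrt{\pi}}{3 a^{\frac{3}{2}}}.$$

Repeating twice in total — each differentiation brings down another $(-t^2)$ — gives
$$\frac{d^{2}J}{da^{2}} = \int_{-\infty}^{\infty} \frac{2 t^{4} e^{- a t^{2}}}{3} \, dt = \frac{\sqrt{\pi}}{2 a^{\frac{5}{2}}},$$
and the integrand here is exactly the target integrand, so $I = \frac{\sqrt{\pi}}{2 a^{\frac{5}{2}}}$.

Setting $a = \frac{1}{2}$:
$$I = 2 \sqrt{2} \sqrt{\pi}.$$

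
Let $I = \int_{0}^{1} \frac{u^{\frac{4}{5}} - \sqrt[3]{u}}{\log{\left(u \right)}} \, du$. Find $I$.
$- \log{\left(\frac{20}{27} \right)}$

Introduce a parameter $a$ in the exponent: let $I(a) = \int_{0}^{1} \frac{u^{\frac{4}{5}} - u^{a}}{\log{\left(u \right)}} \, du$.

Since $\dfrac{\partial}{\partial a}\,u^{a} = u^{a} \ln u$, the $\ln u$ in the denominator cancels and
$$\frac{dI}{da} = \int_{0}^{1} -1 u^{a} \, du = -1 \left[\frac{u^{a+1}}{a+1}\right]_0^1 = - \frac{1}{a + 1}.$$

Integrating with respect to $a$ gives $I(a) = - \log{\left(\frac{5 a}{9} + \frac{5}{9} \right)} + C$.

At $a = \frac{4}{5}$ the integrand is identically $0$, so $I(\frac{4}{5}) = 0$. The closed form gives $0$, hence $C = 0$.

Setting $a = \frac{1}{3}$:
$$I = - \log{\left(\frac{20}{27} \right)}.$$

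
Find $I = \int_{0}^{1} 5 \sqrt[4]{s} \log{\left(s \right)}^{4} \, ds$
$\frac{24576}{625}$

Start from the elementary integral
$$J(a) = \int_{0}^{1} 5 s^{a} \, ds = \frac{5}{a + 1}.$$

Differentiating under the integral sign brings down a factor of $\ln s$:
$$\frac{dJ}{da} = \int_{0}^{1} 5 s^{a} \log{\left(s \right)} \, ds = - \frac{5}{\left(a + 1\right)^{2}}.$$

Repeating $4$ times in total — each differentiation brings down another $\ln s$ — gives
$$\frac{d^{4}J}{da^{4}} = \int_{0}^{1} 5 s^{a} \log{\left(s \right)}^{4} \, ds = \frac{120}{\left(a + 1\right)^{5}},$$
and the integrand here is exactly the target integrand, so $I = \frac{120}{\left(a + 1\right)^{5}}$.

Setting $a = \frac{1}{4}$:
$$I = \frac{24576}{625}.$$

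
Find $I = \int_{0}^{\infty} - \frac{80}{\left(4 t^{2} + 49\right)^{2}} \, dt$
$- \frac{10 \pi}{343}$

Recall the elementary integral
$$J(a) = \int_{0}^{\infty} - \frac{5}{a^{2} + t^{2}} \, dt = - \frac{5 \pi}{2 a}.$$

Differentiating under the integral sign with respect to $a$,
$$\frac{dJ}{da} = \int_{0}^{\infty} \frac{10 a}{\left(a^{2} + t^{2}\right)^{2}} \, dt = \frac{5 \pi}{2 a^{2}},$$
so $\int_{0}^{\infty} - \frac{5}{\left(a^{2} + t^{2}\right)^{2}} \, dt = - \frac{5 \pi}{4 a^{3}}$.

Setting $a = \frac{7}{2}$:
$$I = - \frac{10 \pi}{343}.$$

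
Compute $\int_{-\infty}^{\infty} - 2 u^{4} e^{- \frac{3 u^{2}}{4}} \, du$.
$- \frac{16 \sqrt{3} \sqrt{\pi}}{9}$

Consider the simpler parametrised integral
$$J(a) = \int_{-\infty}^{\infty} - 2 e^{- a u^{2}} \, du = - \frac{2 \sqrt{\pi}}{\sqrt{a}}.$$

Differentiating under the integral sign brings down a factor of $(-u^2)$:
$$\frac{dJ}{da} = \int_{-\infty}^{\infty} 2 u^{2} e^{- a u^{2}} \, du = \frac{\sqrt{\pi}}{a^{\frac{3}{2}}}.$$

Repeating twice in total — each differentiation brings down another $(-u^2)$ — gives
$$\frac{d^{2}J}{da^{2}} = \int_{-\infty}^{\infty} - 2 u^{4} e^{- a u^{2}} \, du = - \frac{3 \sqrt{\pi}}{2 a^{\frac{5}{2}}},$$
and the integrand here is exactly the target integrand, so $I = - \frac{3 \sqrt{\pi}}{2 a^{\frac{5}{2}}}$.

Setting $a = \frac{3}{4}$:
$$I = - \frac{16 \sqrt{3} \sqrt{\pi}}{9}.$$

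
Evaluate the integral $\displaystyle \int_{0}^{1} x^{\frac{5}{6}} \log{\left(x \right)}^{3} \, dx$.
$- \frac{7776}{14641}$

Begin with the known integral
$$J(a) = \int_{0}^{1} x^{a} \, dx = \frac{1}{a + 1}.$$

Differentiating under the integral sign brings down a factor of $\ln x$:
$$\frac{dJ}{da} = \int_{0}^{1} x^{a} \log{\left(x \right)} \, dx = - \frac{1}{\left(a + 1\right)^{2}}.$$

Repeating $3$ times in total — each differentiation brings down another $\ln x$ — gives
$$\frac{d^{3}J}{da^{3}} = \int_{0}^{1} x^{a} \log{\left(x \right)}^{3} \, dx = - \frac{6}{\left(a + 1\right)^{4}},$$
and the integrand here is exactly the target integrand, so $I = - \frac{6}{\left(a + 1\right)^{4}}$.

Setting $a = \frac{5}{6}$:
$$I = - \frac{7776}{14641}.$$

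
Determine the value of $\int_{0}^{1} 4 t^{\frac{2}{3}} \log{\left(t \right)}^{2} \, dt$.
$\frac{216}{125}$

Consider the simpler parametrised integral
$$J(a) = \int_{0}^{1} 4 t^{a} \, dt = \frac{4}{a + 1}.$$

Differentiating under the integral sign brings down a factor of $\ln t$:
$$\frac{dJ}{da} = \int_{0}^{1} 4 t^{a} \log{\left(t \right)} \, dt = - \frac{4}{\left(a + 1\right)^{2}}.$$

Repeating twice in total — each differentiation brings down another $\ln t$ — gives
$$\frac{d^{2}J}{da^{2}} = \int_{0}^{1} 4 t^{a} \log{\left(t \right)}^{2} \, dt = \frac{8}{\left(a + 1\right)^{3}},$$
and the integrand here is exactly the target integrand, so $I = \frac{8}{\left(a + 1\right)^{3}}$.

Setting $a = \frac{2}{3}$:
$$I = \frac{216}{125}.$$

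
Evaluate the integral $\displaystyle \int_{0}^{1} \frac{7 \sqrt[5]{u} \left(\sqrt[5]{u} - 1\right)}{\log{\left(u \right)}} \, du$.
$- \log{\left(\frac{279936}{823543} \right)}$

Consider the one-parameter family: let $I(a) = \int_{0}^{1} \frac{7 \left(u^{\frac{2}{5}} - u^{a}\right)}{\log{\left(u \right)}} \, du$.

Since $\dfrac{\partial}{\partial a}\,u^{a} = u^{a} \ln u$, the $\ln u$ in the denominator cancels and
$$\frac{dI}{da} = \int_{0}^{1} -7 u^{a} \, du = -7 \left[\frac{u^{a+1}}{a+1}\right]_0^1 = - \frac{7}{a + 1}.$$

Integrating with respect to $a$ gives $I(a) = - \log{\left(\frac{78125 \left(a + 1\right)^{7}}{823543} \right)} + C$.

At $a = \frac{2}{5}$ the integrand is identically $0$, so $I(\frac{2}{5}) = 0$. The closed form gives $0$, hence $C = 0$.

Setting $a = \frac{1}{5}$:
$$I = - \log{\left(\frac{279936}{823543} \right)}.$$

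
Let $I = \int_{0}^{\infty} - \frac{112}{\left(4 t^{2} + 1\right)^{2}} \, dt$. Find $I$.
$- 14 \pi$

Recall the elementary integral
$$J(a) = \int_{0}^{\infty} - \frac{7}{a^{2} + t^{2}} \, dt = - \frac{7 \pi}{2 a}.$$

Differentiating under the integral sign with respect to $a$,
$$\frac{dJ}{da} = \int_{0}^{\infty} \frac{14 a}{\left(a^{2} + t^{2}\right)^{2}} \, dt = \frac{7 \pi}{2 a^{2}},$$
so $\int_{0}^{\infty} - \frac{7}{\left(a^{2} + t^{2}\right)^{2}} \, dt = - \frac{7 \pi}{4 a^{3}}$.

Setting $a = \frac{1}{2}$:
$$I = - 14 \pi.$$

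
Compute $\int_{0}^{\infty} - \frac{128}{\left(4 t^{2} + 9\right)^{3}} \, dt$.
$- \frac{4 \pi}{81}$

Start from the standard arctangent integral
$$J(a) = \int_{0}^{\infty} - \frac{2}{a^{2} + t^{2}} \, dt = - \frac{\pi}{a}.$$

Differentiating under the integral sign with respect to $a$,
$$\frac{dJ}{da} = \int_{0}^{\infty} \frac{4 a}{\left(a^{2} + t^{2}\right)^{2}} \, dt = \frac{\pi}{a^{2}},$$
so $\int_{0}^{\infty} - \frac{2}{\left(a^{2} + t^{2}\right)^{2}} \, dt = - \frac{\pi}{2 a^{3}}$.

Repeating — each differentiation of $1/(t^2+a^2)^j$ produces $-2ja/(t^2+a^2)^{j+1}$ — and dividing through by $-2ja$ at each step yields, after $2$ differentiations in total,
$$\int_{0}^{\infty} - \frac{2}{\left(a^{2} + t^{2}\right)^{3}} \, dt = - \frac{3 \pi}{8 a^{5}}.$$

Setting $a = \frac{3}{2}$:
$$I = - \frac{4 \pi}{81}.$$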